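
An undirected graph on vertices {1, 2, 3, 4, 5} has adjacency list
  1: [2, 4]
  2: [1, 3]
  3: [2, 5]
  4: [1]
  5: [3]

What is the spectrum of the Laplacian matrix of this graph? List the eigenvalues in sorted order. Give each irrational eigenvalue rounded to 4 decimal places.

Each diagonal entry of L is the vertex degree and each off-diagonal entry is -1 where an edge is present, 0 otherwise; in the order [1, 2, 3, 4, 5] the diagonal is [2, 2, 2, 1, 1]. The multiplicity of 0 as a Laplacian eigenvalue equals the number of connected components. The largest eigenvalue, 3.6180, is at most the vertex count 5.

[0, 0.3820, 1.3820, 2.6180, 3.6180]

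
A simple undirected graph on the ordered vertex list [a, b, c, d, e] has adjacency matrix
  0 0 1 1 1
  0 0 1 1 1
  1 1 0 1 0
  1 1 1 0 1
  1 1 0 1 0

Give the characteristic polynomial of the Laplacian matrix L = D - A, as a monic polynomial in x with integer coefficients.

Reading degrees in the order [a, b, c, d, e] gives [3, 3, 3, 4, 3]; set D = diag(3, 3, 3, 4, 3) and form L = D - A. Computing det(xI - L) by cofactor expansion (or equivalently via sum-over-permutations) gives x^5 - 16x^4 + 94x^3 - 240x^2 + 225x. Since p(0) = det(-L) = 0, x divides p(x). By the matrix-tree theorem the graph has (1/5) * product of the nonzero eigenvalues = 45 spanning trees. There is one zero in the spectrum, matching the 1 component.

x^5 - 16x^4 + 94x^3 - 240x^2 + 225x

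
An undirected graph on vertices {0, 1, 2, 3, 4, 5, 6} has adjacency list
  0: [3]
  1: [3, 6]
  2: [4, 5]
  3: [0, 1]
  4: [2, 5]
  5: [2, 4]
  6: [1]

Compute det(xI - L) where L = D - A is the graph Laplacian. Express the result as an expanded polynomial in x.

x^7 - 12x^6 + 55x^5 - 118x^4 + 114x^3 - 36x^2

With the vertex order [0, 1, 2, 3, 4, 5, 6], the degrees are [1, 2, 2, 2, 2, 2, 1], giving D = diag(1, 2, 2, 2, 2, 2, 1) and L = D - A. L has integer entries, so p(x) = det(xI - L) has integer coefficients. Expanding the determinant yields x^7 - 12x^6 + 55x^5 - 118x^4 + 114x^3 - 36x^2. The coefficient of x^6 equals -trace(L) = -12, matching the sum of degrees. The eigenvalues sum to 12, which equals trace(L) = 2|E|.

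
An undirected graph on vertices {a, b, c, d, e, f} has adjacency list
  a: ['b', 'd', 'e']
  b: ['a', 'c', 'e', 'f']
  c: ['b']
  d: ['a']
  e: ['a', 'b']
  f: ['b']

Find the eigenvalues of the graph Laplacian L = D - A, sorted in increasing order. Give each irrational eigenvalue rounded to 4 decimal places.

Reading degrees in the order [a, b, c, d, e, f] gives [3, 4, 1, 1, 2, 1]; set D = diag(3, 4, 1, 1, 2, 1) and form L = D - A. Diagonalising L (or applying a numerical eigensolver to the 6x6 matrix) gives the spectrum above. The single zero eigenvalue shows the graph is connected. The largest eigenvalue, 5.1071, is at most the vertex count 6.

[0, 0.6314, 1, 1.4738, 3.7877, 5.1071]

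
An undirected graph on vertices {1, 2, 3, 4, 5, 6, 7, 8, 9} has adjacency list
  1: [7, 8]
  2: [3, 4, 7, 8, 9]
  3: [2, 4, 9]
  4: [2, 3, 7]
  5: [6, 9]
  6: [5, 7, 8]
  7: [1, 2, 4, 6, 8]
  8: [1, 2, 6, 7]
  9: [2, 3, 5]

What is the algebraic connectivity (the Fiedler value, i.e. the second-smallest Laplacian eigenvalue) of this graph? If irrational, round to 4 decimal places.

1.1551

Each diagonal entry of L is the vertex degree and each off-diagonal entry is -1 where an edge is present, 0 otherwise; in the order [1, 2, 3, 4, 5, 6, 7, 8, 9] the diagonal is [2, 5, 3, 3, 2, 3, 5, 4, 3]. The sorted Laplacian eigenvalues are [0, 1.1551, 1.3838, 2.5887, 3.4489, 4.1791, 4.7978, 5.8974, 6.5491]; the algebraic connectivity is the second entry, 1.1551. By the matrix-tree theorem the graph has (1/9) * product of the nonzero eigenvalues = 1228 spanning trees. The eigenvalues sum to 30, which equals trace(L) = 2|E|.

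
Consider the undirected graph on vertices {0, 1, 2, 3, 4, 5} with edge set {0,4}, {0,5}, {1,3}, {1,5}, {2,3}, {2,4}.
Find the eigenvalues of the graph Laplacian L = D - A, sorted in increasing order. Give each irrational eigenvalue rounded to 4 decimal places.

[0, 1, 1, 3, 3, 4]

With the vertex order [0, 1, 2, 3, 4, 5], the degrees are [2, 2, 2, 2, 2, 2], giving D = diag(2, 2, 2, 2, 2, 2) and L = D - A. Since every row of L sums to 0, the all-ones vector is in the kernel and 0 is an eigenvalue. By the matrix-tree theorem the graph has (1/6) * product of the nonzero eigenvalues = 6 spanning trees.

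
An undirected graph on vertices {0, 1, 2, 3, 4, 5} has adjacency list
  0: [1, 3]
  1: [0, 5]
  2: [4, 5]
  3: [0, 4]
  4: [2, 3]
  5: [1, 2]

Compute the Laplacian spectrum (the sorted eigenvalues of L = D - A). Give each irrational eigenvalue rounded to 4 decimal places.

[0, 1, 1, 3, 3, 4]

Reading degrees in the order [0, 1, 2, 3, 4, 5] gives [2, 2, 2, 2, 2, 2]; set D = diag(2, 2, 2, 2, 2, 2) and form L = D - A. L is symmetric positive semidefinite, so every eigenvalue is real and nonnegative. By the matrix-tree theorem the graph has (1/6) * product of the nonzero eigenvalues = 6 spanning trees. The largest eigenvalue, 4, is at most the vertex count 6.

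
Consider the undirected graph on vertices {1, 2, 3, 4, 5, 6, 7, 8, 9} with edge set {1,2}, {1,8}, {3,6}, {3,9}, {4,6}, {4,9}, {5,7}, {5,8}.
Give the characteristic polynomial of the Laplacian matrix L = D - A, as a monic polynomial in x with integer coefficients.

x^9 - 16x^8 + 105x^7 - 364x^6 + 713x^5 - 776x^4 + 420x^3 - 80x^2

With the vertex order [1, 2, 3, 4, 5, 6, 7, 8, 9], the degrees are [2, 1, 2, 2, 2, 2, 1, 2, 2], giving D = diag(2, 1, 2, 2, 2, 2, 1, 2, 2) and L = D - A. Computing det(xI - L) by cofactor expansion (or equivalently via sum-over-permutations) gives x^9 - 16x^8 + 105x^7 - 364x^6 + 713x^5 - 776x^4 + 420x^3 - 80x^2. The coefficient of x^8 equals -trace(L) = -16, matching the sum of degrees. There are 2 zeros in the spectrum, matching the 2 components.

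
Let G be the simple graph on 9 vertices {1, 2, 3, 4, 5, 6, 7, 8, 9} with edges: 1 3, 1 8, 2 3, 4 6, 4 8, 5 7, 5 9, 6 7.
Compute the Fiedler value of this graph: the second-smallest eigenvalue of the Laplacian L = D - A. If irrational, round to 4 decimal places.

Each diagonal entry of L is the vertex degree and each off-diagonal entry is -1 where an edge is present, 0 otherwise; in the order [1, 2, 3, 4, 5, 6, 7, 8, 9] the diagonal is [2, 1, 2, 2, 2, 2, 2, 2, 1]. The smallest Laplacian eigenvalue is always 0. The next one, lambda_2 = 0.1206, measures how hard the graph is to disconnect: larger values mean better connectivity. The largest eigenvalue, 3.8794, is at most the vertex count 9.

0.1206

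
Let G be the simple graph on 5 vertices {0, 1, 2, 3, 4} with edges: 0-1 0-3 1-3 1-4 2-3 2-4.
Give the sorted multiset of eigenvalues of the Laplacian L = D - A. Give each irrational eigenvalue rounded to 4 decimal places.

[0, 1.3820, 2.3820, 3.6180, 4.6180]

Each diagonal entry of L is the vertex degree and each off-diagonal entry is -1 where an edge is present, 0 otherwise; in the order [0, 1, 2, 3, 4] the diagonal is [2, 3, 2, 3, 2]. Since every row of L sums to 0, the all-ones vector is in the kernel and 0 is an eigenvalue. The single zero eigenvalue shows the graph is connected.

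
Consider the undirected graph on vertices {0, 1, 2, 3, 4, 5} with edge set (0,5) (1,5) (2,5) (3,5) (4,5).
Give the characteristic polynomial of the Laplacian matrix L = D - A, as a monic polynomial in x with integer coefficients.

x^6 - 10x^5 + 30x^4 - 40x^3 + 25x^2 - 6x

Each diagonal entry of L is the vertex degree and each off-diagonal entry is -1 where an edge is present, 0 otherwise; in the order [0, 1, 2, 3, 4, 5] the diagonal is [1, 1, 1, 1, 1, 5]. L has integer entries, so p(x) = det(xI - L) has integer coefficients. Expanding the determinant yields x^6 - 10x^5 + 30x^4 - 40x^3 + 25x^2 - 6x. The coefficient of x^5 equals -trace(L) = -10, matching the sum of degrees. There is one zero in the spectrum, matching the 1 component. The largest eigenvalue, 6, is at most the vertex count 6.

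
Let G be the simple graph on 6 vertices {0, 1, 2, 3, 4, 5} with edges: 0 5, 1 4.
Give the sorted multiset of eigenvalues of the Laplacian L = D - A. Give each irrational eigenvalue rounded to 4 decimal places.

Reading degrees in the order [0, 1, 2, 3, 4, 5] gives [1, 1, 0, 0, 1, 1]; set D = diag(1, 1, 0, 0, 1, 1) and form L = D - A. The multiplicity of 0 as a Laplacian eigenvalue equals the number of connected components. The 4 zero eigenvalues correspond to the 4 connected components. The eigenvalues sum to 4, which equals trace(L) = 2|E|. There are 4 zeros in the spectrum, matching the 4 components.

[0, 0, 0, 0, 2, 2]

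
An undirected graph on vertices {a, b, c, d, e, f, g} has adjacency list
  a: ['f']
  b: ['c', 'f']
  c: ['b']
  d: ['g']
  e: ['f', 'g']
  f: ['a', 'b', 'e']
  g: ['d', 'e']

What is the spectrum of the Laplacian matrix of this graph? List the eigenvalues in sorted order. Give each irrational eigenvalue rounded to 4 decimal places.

With the vertex order [a, b, c, d, e, f, g], the degrees are [1, 2, 1, 1, 2, 3, 2], giving D = diag(1, 2, 1, 1, 2, 3, 2) and L = D - A. Diagonalising L (or applying a numerical eigensolver to the 7x7 matrix) gives the spectrum above. The single zero eigenvalue shows the graph is connected.

[0, 0.2603, 0.6262, 1.4055, 2.2742, 3.0996, 4.3342]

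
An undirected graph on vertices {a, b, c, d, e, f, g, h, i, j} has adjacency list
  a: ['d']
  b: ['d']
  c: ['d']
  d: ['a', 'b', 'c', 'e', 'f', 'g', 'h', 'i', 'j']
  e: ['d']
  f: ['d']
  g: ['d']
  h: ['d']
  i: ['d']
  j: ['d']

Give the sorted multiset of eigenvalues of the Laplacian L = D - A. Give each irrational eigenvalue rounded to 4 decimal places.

Reading degrees in the order [a, b, c, d, e, f, g, h, i, j] gives [1, 1, 1, 9, 1, 1, 1, 1, 1, 1]; set D = diag(1, 1, 1, 9, 1, 1, 1, 1, 1, 1) and form L = D - A. Diagonalising L (or applying a numerical eigensolver to the 10x10 matrix) gives the spectrum above. By the matrix-tree theorem the graph has (1/10) * product of the nonzero eigenvalues = 1 spanning tree.

[0, 1, 1, 1, 1, 1, 1, 1, 1, 10]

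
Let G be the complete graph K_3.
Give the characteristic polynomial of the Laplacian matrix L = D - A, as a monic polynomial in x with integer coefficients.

x^3 - 6x^2 + 9x

The graph has 3 vertices and degree multiset [2, 2, 2]; D is the diagonal matrix of degrees and L = D - A. The eigenvalues of L are [0, 3, 3]; the characteristic polynomial is the product of (x - lambda_i), which multiplies out to x^3 - 6x^2 + 9x. Since p(0) = det(-L) = 0, x divides p(x). The largest eigenvalue, 3, is at most the vertex count 3.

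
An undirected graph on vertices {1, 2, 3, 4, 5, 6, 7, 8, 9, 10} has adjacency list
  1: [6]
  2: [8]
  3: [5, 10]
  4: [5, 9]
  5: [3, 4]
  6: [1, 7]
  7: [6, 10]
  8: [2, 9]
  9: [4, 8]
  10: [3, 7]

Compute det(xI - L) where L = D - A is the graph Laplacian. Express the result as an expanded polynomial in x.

Each diagonal entry of L is the vertex degree and each off-diagonal entry is -1 where an edge is present, 0 otherwise; in the order [1, 2, 3, 4, 5, 6, 7, 8, 9, 10] the diagonal is [1, 1, 2, 2, 2, 2, 2, 2, 2, 2]. L has integer entries, so p(x) = det(xI - L) has integer coefficients. Expanding the determinant yields x^10 - 18x^9 + 136x^8 - 560x^7 + 1365x^6 - 2002x^5 + 1716x^4 - 792x^3 + 165x^2 - 10x. Since p(0) = det(-L) = 0, x divides p(x). The eigenvalues sum to 18, which equals trace(L) = 2|E|. The largest eigenvalue, 3.9021, is at most the vertex count 10.

x^10 - 18x^9 + 136x^8 - 560x^7 + 1365x^6 - 2002x^5 + 1716x^4 - 792x^3 + 165x^2 - 10x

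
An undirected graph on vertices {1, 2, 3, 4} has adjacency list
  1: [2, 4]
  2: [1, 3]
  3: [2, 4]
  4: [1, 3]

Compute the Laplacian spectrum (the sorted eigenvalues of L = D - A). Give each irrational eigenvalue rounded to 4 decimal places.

[0, 2, 2, 4]

With the vertex order [1, 2, 3, 4], the degrees are [2, 2, 2, 2], giving D = diag(2, 2, 2, 2) and L = D - A. Since every row of L sums to 0, the all-ones vector is in the kernel and 0 is an eigenvalue. There is one zero in the spectrum, matching the 1 component.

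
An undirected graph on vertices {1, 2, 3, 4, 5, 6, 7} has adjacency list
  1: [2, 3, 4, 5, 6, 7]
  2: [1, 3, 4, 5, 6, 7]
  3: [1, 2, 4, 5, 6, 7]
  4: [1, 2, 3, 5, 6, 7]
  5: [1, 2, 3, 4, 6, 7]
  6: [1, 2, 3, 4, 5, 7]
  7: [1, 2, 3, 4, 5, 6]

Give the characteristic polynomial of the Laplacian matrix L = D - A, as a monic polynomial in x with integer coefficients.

x^7 - 42x^6 + 735x^5 - 6860x^4 + 36015x^3 - 100842x^2 + 117649x

With the vertex order [1, 2, 3, 4, 5, 6, 7], the degrees are [6, 6, 6, 6, 6, 6, 6], giving D = diag(6, 6, 6, 6, 6, 6, 6) and L = D - A. Computing det(xI - L) by cofactor expansion (or equivalently via sum-over-permutations) gives x^7 - 42x^6 + 735x^5 - 6860x^4 + 36015x^3 - 100842x^2 + 117649x. The coefficient of x^6 equals -trace(L) = -42, matching the sum of degrees.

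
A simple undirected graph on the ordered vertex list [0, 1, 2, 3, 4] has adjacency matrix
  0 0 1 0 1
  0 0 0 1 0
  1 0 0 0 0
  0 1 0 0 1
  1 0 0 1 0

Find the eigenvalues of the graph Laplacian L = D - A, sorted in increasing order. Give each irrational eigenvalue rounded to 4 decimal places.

[0, 0.3820, 1.3820, 2.6180, 3.6180]

With the vertex order [0, 1, 2, 3, 4], the degrees are [2, 1, 1, 2, 2], giving D = diag(2, 1, 1, 2, 2) and L = D - A. The multiplicity of 0 as a Laplacian eigenvalue equals the number of connected components. The eigenvalues sum to 8, which equals trace(L) = 2|E|.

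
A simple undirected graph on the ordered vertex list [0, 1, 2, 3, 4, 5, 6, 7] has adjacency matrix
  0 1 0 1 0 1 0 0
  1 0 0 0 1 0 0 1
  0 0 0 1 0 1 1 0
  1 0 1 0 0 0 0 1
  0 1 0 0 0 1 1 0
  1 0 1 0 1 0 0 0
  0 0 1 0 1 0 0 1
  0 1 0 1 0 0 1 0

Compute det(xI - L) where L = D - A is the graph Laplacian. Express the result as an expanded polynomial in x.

x^8 - 24x^7 + 240x^6 - 1296x^5 + 4080x^4 - 7488x^3 + 7424x^2 - 3072x

With the vertex order [0, 1, 2, 3, 4, 5, 6, 7], the degrees are [3, 3, 3, 3, 3, 3, 3, 3], giving D = diag(3, 3, 3, 3, 3, 3, 3, 3) and L = D - A. The eigenvalues of L are [0, 2, 2, 2, 4, 4, 4, 6]; the characteristic polynomial is the product of (x - lambda_i), which multiplies out to x^8 - 24x^7 + 240x^6 - 1296x^5 + 4080x^4 - 7488x^3 + 7424x^2 - 3072x. The coefficient of x^7 equals -trace(L) = -24, matching the sum of degrees. The eigenvalues sum to 24, which equals trace(L) = 2|E|. The largest eigenvalue, 6, is at most the vertex count 8.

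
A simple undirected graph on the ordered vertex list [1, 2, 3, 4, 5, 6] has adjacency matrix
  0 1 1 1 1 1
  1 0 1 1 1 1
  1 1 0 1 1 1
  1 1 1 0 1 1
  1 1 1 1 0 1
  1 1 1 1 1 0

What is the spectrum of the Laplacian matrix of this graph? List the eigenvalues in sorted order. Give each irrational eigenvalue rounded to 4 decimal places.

Each diagonal entry of L is the vertex degree and each off-diagonal entry is -1 where an edge is present, 0 otherwise; in the order [1, 2, 3, 4, 5, 6] the diagonal is [5, 5, 5, 5, 5, 5]. Diagonalising L (or applying a numerical eigensolver to the 6x6 matrix) gives the spectrum above. The single zero eigenvalue shows the graph is connected. The eigenvalues sum to 30, which equals trace(L) = 2|E|. The largest eigenvalue, 6, is at most the vertex count 6.

[0, 6, 6, 6, 6, 6]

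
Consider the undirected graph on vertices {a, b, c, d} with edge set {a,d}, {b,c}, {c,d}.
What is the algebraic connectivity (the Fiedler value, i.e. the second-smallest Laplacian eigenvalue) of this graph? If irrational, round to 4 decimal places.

0.5858

Each diagonal entry of L is the vertex degree and each off-diagonal entry is -1 where an edge is present, 0 otherwise; in the order [a, b, c, d] the diagonal is [1, 1, 2, 2]. The sorted Laplacian eigenvalues are [0, 0.5858, 2, 3.4142]; the algebraic connectivity is the second entry, 0.5858. The eigenvalues sum to 6, which equals trace(L) = 2|E|. By the matrix-tree theorem the graph has (1/4) * product of the nonzero eigenvalues = 1 spanning tree.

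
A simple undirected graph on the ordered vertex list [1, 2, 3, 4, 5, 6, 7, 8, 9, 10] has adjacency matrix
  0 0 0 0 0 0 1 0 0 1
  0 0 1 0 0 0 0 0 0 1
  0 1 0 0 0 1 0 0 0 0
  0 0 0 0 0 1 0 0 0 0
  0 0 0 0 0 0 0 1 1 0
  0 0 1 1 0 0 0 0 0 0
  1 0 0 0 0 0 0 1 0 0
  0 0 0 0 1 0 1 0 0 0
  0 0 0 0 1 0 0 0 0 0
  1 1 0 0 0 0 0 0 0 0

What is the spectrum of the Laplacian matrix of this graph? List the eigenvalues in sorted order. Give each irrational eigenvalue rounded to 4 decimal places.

Each diagonal entry of L is the vertex degree and each off-diagonal entry is -1 where an edge is present, 0 otherwise; in the order [1, 2, 3, 4, 5, 6, 7, 8, 9, 10] the diagonal is [2, 2, 2, 1, 2, 2, 2, 2, 1, 2]. Since every row of L sums to 0, the all-ones vector is in the kernel and 0 is an eigenvalue. The largest eigenvalue, 3.9021, is at most the vertex count 10.

[0, 0.0979, 0.3820, 0.8244, 1.3820, 2, 2.6180, 3.1756, 3.6180, 3.9021]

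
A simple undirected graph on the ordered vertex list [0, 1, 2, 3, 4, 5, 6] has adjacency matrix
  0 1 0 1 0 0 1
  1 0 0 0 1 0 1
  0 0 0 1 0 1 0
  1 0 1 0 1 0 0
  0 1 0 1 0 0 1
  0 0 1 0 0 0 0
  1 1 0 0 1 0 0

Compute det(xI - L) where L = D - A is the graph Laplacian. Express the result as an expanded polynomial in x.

Each diagonal entry of L is the vertex degree and each off-diagonal entry is -1 where an edge is present, 0 otherwise; in the order [0, 1, 2, 3, 4, 5, 6] the diagonal is [3, 3, 2, 3, 3, 1, 3]. Computing det(xI - L) by cofactor expansion (or equivalently via sum-over-permutations) gives x^7 - 18x^6 + 128x^5 - 454x^4 + 825x^3 - 686x^2 + 168x. The constant term is 0 because L is singular (the all-ones vector lies in its kernel). The largest eigenvalue, 5.2618, is at most the vertex count 7. There is one zero in the spectrum, matching the 1 component.

x^7 - 18x^6 + 128x^5 - 454x^4 + 825x^3 - 686x^2 + 168x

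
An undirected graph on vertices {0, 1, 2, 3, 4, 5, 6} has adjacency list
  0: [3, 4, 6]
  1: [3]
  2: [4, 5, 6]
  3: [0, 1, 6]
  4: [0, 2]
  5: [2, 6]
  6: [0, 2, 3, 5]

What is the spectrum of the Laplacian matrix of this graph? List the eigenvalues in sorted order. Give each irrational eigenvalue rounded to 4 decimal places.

[0, 0.6656, 1.5858, 2.2580, 3.7420, 4.4142, 5.3344]

Reading degrees in the order [0, 1, 2, 3, 4, 5, 6] gives [3, 1, 3, 3, 2, 2, 4]; set D = diag(3, 1, 3, 3, 2, 2, 4) and form L = D - A. The multiplicity of 0 as a Laplacian eigenvalue equals the number of connected components. The largest eigenvalue, 5.3344, is at most the vertex count 7.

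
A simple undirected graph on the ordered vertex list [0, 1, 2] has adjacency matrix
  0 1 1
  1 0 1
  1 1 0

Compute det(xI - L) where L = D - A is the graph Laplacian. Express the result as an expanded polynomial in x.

x^3 - 6x^2 + 9x

Reading degrees in the order [0, 1, 2] gives [2, 2, 2]; set D = diag(2, 2, 2) and form L = D - A. L has integer entries, so p(x) = det(xI - L) has integer coefficients. Expanding the determinant yields x^3 - 6x^2 + 9x. Since p(0) = det(-L) = 0, x divides p(x).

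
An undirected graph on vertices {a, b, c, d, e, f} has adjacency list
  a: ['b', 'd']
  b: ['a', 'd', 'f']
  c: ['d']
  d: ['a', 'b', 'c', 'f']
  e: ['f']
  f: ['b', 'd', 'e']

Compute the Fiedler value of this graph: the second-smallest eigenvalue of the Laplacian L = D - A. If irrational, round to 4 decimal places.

0.6972

Reading degrees in the order [a, b, c, d, e, f] gives [2, 3, 1, 4, 1, 3]; set D = diag(2, 3, 1, 4, 1, 3) and form L = D - A. The smallest Laplacian eigenvalue is always 0. The next one, lambda_2 = 0.6972, measures how hard the graph is to disconnect: larger values mean better connectivity.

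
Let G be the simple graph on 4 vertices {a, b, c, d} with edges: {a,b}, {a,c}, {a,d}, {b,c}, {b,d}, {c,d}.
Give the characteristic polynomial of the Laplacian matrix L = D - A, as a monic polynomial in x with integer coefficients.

x^4 - 12x^3 + 48x^2 - 64x

Reading degrees in the order [a, b, c, d] gives [3, 3, 3, 3]; set D = diag(3, 3, 3, 3) and form L = D - A. L has integer entries, so p(x) = det(xI - L) has integer coefficients. Expanding the determinant yields x^4 - 12x^3 + 48x^2 - 64x. Since p(0) = det(-L) = 0, x divides p(x). There is one zero in the spectrum, matching the 1 component. By the matrix-tree theorem the graph has (1/4) * product of the nonzero eigenvalues = 16 spanning trees.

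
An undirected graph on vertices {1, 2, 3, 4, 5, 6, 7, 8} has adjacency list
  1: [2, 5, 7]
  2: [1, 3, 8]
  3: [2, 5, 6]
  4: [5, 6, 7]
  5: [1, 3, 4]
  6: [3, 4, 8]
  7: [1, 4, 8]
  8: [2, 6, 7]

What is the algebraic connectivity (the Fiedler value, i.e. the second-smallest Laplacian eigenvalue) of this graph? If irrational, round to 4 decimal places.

2

Reading degrees in the order [1, 2, 3, 4, 5, 6, 7, 8] gives [3, 3, 3, 3, 3, 3, 3, 3]; set D = diag(3, 3, 3, 3, 3, 3, 3, 3) and form L = D - A. The sorted Laplacian eigenvalues are [0, 2, 2, 2, 4, 4, 4, 6]; the algebraic connectivity is the second entry, 2. By the matrix-tree theorem the graph has (1/8) * product of the nonzero eigenvalues = 384 spanning trees. The largest eigenvalue, 6, is at most the vertex count 8.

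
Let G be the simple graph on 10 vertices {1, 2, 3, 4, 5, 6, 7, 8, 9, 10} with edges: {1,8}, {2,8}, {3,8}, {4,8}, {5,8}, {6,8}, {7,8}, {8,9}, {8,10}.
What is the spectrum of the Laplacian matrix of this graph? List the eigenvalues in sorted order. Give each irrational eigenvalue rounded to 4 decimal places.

[0, 1, 1, 1, 1, 1, 1, 1, 1, 10]

Reading degrees in the order [1, 2, 3, 4, 5, 6, 7, 8, 9, 10] gives [1, 1, 1, 1, 1, 1, 1, 9, 1, 1]; set D = diag(1, 1, 1, 1, 1, 1, 1, 9, 1, 1) and form L = D - A. Diagonalising L (or applying a numerical eigensolver to the 10x10 matrix) gives the spectrum above. The largest eigenvalue, 10, is at most the vertex count 10. There is one zero in the spectrum, matching the 1 component.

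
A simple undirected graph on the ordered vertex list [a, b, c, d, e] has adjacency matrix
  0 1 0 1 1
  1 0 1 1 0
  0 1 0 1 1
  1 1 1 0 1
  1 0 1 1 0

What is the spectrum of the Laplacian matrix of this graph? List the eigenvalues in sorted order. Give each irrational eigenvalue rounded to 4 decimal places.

Each diagonal entry of L is the vertex degree and each off-diagonal entry is -1 where an edge is present, 0 otherwise; in the order [a, b, c, d, e] the diagonal is [3, 3, 3, 4, 3]. The multiplicity of 0 as a Laplacian eigenvalue equals the number of connected components. By the matrix-tree theorem the graph has (1/5) * product of the nonzero eigenvalues = 45 spanning trees.

[0, 3, 3, 5, 5]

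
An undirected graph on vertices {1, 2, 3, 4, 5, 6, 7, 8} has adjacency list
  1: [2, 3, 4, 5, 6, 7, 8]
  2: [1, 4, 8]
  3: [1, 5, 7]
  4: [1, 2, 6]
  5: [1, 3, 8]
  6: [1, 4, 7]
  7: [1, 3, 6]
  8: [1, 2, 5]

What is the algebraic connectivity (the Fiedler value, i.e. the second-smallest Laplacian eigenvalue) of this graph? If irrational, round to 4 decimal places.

1.7530

Each diagonal entry of L is the vertex degree and each off-diagonal entry is -1 where an edge is present, 0 otherwise; in the order [1, 2, 3, 4, 5, 6, 7, 8] the diagonal is [7, 3, 3, 3, 3, 3, 3, 3]. Computing the eigenvalues of L and sorting gives [0, 1.7530, 1.7530, 3.4450, 3.4450, 4.8019, 4.8019, 8]. The Fiedler value lambda_2 = 1.7530 is strictly positive, so the graph is connected. The largest eigenvalue, 8, is at most the vertex count 8. The eigenvalues sum to 28, which equals trace(L) = 2|E|.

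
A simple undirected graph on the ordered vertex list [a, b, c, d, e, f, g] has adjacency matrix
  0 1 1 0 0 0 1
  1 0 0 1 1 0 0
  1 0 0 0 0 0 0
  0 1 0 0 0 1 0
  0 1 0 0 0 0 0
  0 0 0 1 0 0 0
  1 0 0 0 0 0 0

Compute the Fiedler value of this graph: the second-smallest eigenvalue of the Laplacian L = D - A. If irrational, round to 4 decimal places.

With the vertex order [a, b, c, d, e, f, g], the degrees are [3, 3, 1, 2, 1, 1, 1], giving D = diag(3, 3, 1, 2, 1, 1, 1) and L = D - A. Computing the eigenvalues of L and sorting gives [0, 0.3217, 0.6802, 1, 2.1397, 3.2297, 4.6287]. The Fiedler value lambda_2 = 0.3217 is strictly positive, so the graph is connected.

0.3217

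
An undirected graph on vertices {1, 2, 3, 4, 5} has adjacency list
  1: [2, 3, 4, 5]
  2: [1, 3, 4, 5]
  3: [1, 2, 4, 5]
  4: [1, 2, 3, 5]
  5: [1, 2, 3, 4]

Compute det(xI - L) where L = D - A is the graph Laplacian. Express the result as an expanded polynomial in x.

With the vertex order [1, 2, 3, 4, 5], the degrees are [4, 4, 4, 4, 4], giving D = diag(4, 4, 4, 4, 4) and L = D - A. The eigenvalues of L are [0, 5, 5, 5, 5]; the characteristic polynomial is the product of (x - lambda_i), which multiplies out to x^5 - 20x^4 + 150x^3 - 500x^2 + 625x. The constant term is 0 because L is singular (the all-ones vector lies in its kernel). The largest eigenvalue, 5, is at most the vertex count 5.

x^5 - 20x^4 + 150x^3 - 500x^2 + 625x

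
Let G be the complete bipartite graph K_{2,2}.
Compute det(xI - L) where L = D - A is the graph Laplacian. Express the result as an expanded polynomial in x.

The graph has 4 vertices and degree multiset [2, 2, 2, 2]; D is the diagonal matrix of degrees and L = D - A. Computing det(xI - L) by cofactor expansion (or equivalently via sum-over-permutations) gives x^4 - 8x^3 + 20x^2 - 16x. The constant term is 0 because L is singular (the all-ones vector lies in its kernel). By the matrix-tree theorem the graph has (1/4) * product of the nonzero eigenvalues = 4 spanning trees. The largest eigenvalue, 4, is at most the vertex count 4.

x^4 - 8x^3 + 20x^2 - 16x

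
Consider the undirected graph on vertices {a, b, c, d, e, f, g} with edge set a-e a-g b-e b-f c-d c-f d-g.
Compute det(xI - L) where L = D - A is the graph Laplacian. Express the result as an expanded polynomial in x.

x^7 - 14x^6 + 77x^5 - 210x^4 + 294x^3 - 196x^2 + 49x

Each diagonal entry of L is the vertex degree and each off-diagonal entry is -1 where an edge is present, 0 otherwise; in the order [a, b, c, d, e, f, g] the diagonal is [2, 2, 2, 2, 2, 2, 2]. Computing det(xI - L) by cofactor expansion (or equivalently via sum-over-permutations) gives x^7 - 14x^6 + 77x^5 - 210x^4 + 294x^3 - 196x^2 + 49x. The constant term is 0 because L is singular (the all-ones vector lies in its kernel). There is one zero in the spectrum, matching the 1 component.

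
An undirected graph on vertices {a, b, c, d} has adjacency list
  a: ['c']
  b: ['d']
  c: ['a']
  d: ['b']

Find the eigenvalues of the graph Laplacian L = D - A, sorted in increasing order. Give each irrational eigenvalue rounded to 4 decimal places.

[0, 0, 2, 2]

With the vertex order [a, b, c, d], the degrees are [1, 1, 1, 1], giving D = diag(1, 1, 1, 1) and L = D - A. Since every row of L sums to 0, the all-ones vector is in the kernel and 0 is an eigenvalue. The 2 zero eigenvalues correspond to the 2 connected components. There are 2 zeros in the spectrum, matching the 2 components.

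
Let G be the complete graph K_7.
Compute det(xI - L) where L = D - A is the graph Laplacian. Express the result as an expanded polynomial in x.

The graph has 7 vertices and degree multiset [6, 6, 6, 6, 6, 6, 6]; D is the diagonal matrix of degrees and L = D - A. Computing det(xI - L) by cofactor expansion (or equivalently via sum-over-permutations) gives x^7 - 42x^6 + 735x^5 - 6860x^4 + 36015x^3 - 100842x^2 + 117649x. The coefficient of x^6 equals -trace(L) = -42, matching the sum of degrees. There is one zero in the spectrum, matching the 1 component.

x^7 - 42x^6 + 735x^5 - 6860x^4 + 36015x^3 - 100842x^2 + 117649x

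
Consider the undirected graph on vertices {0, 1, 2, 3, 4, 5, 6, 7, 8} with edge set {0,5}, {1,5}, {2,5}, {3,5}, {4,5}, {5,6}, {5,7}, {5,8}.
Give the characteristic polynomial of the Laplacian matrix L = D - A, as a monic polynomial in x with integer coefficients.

x^9 - 16x^8 + 84x^7 - 224x^6 + 350x^5 - 336x^4 + 196x^3 - 64x^2 + 9x

Reading degrees in the order [0, 1, 2, 3, 4, 5, 6, 7, 8] gives [1, 1, 1, 1, 1, 8, 1, 1, 1]; set D = diag(1, 1, 1, 1, 1, 8, 1, 1, 1) and form L = D - A. The eigenvalues of L are [0, 1, 1, 1, 1, 1, 1, 1, 9]; the characteristic polynomial is the product of (x - lambda_i), which multiplies out to x^9 - 16x^8 + 84x^7 - 224x^6 + 350x^5 - 336x^4 + 196x^3 - 64x^2 + 9x. The coefficient of x^8 equals -trace(L) = -16, matching the sum of degrees. There is one zero in the spectrum, matching the 1 component.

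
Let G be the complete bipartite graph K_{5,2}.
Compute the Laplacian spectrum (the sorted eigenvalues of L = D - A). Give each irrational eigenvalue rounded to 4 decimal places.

The graph has 7 vertices and degree multiset [5, 5, 2, 2, 2, 2, 2]; D is the diagonal matrix of degrees and L = D - A. Since every row of L sums to 0, the all-ones vector is in the kernel and 0 is an eigenvalue. By the matrix-tree theorem the graph has (1/7) * product of the nonzero eigenvalues = 80 spanning trees. The largest eigenvalue, 7, is at most the vertex count 7.

[0, 2, 2, 2, 2, 5, 7]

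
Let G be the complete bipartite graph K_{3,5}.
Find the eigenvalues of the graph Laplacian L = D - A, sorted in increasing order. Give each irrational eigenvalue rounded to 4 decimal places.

The graph has 8 vertices and degree multiset [5, 5, 5, 3, 3, 3, 3, 3]; D is the diagonal matrix of degrees and L = D - A. L is symmetric positive semidefinite, so every eigenvalue is real and nonnegative. The eigenvalues sum to 30, which equals trace(L) = 2|E|.

[0, 3, 3, 3, 3, 5, 5, 8]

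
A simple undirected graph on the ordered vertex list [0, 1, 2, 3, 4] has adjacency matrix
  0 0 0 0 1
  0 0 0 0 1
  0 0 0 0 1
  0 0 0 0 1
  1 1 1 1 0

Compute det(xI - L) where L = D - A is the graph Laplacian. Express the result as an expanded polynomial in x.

Reading degrees in the order [0, 1, 2, 3, 4] gives [1, 1, 1, 1, 4]; set D = diag(1, 1, 1, 1, 4) and form L = D - A. The eigenvalues of L are [0, 1, 1, 1, 5]; the characteristic polynomial is the product of (x - lambda_i), which multiplies out to x^5 - 8x^4 + 18x^3 - 16x^2 + 5x. The coefficient of x^4 equals -trace(L) = -8, matching the sum of degrees. The eigenvalues sum to 8, which equals trace(L) = 2|E|.

x^5 - 8x^4 + 18x^3 - 16x^2 + 5x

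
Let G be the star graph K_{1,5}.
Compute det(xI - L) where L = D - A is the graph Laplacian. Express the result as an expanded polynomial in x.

The graph has 6 vertices and degree multiset [5, 1, 1, 1, 1, 1]; D is the diagonal matrix of degrees and L = D - A. L has integer entries, so p(x) = det(xI - L) has integer coefficients. Expanding the determinant yields x^6 - 10x^5 + 30x^4 - 40x^3 + 25x^2 - 6x. The constant term is 0 because L is singular (the all-ones vector lies in its kernel). The largest eigenvalue, 6, is at most the vertex count 6.

x^6 - 10x^5 + 30x^4 - 40x^3 + 25x^2 - 6x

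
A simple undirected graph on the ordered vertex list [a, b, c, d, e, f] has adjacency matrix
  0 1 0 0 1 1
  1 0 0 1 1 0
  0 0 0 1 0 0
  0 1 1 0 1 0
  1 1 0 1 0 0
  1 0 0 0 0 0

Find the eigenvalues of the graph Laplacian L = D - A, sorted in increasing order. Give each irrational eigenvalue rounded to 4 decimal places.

With the vertex order [a, b, c, d, e, f], the degrees are [3, 3, 1, 3, 3, 1], giving D = diag(3, 3, 1, 3, 3, 1) and L = D - A. Diagonalising L (or applying a numerical eigensolver to the 6x6 matrix) gives the spectrum above. The single zero eigenvalue shows the graph is connected. There is one zero in the spectrum, matching the 1 component. By the matrix-tree theorem the graph has (1/6) * product of the nonzero eigenvalues = 8 spanning trees.

[0, 0.5858, 1.2679, 3.4142, 4, 4.7321]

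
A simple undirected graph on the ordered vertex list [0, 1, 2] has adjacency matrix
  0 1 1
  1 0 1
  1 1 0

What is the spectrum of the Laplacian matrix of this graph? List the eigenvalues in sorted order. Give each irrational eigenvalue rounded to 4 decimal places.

[0, 3, 3]

Each diagonal entry of L is the vertex degree and each off-diagonal entry is -1 where an edge is present, 0 otherwise; in the order [0, 1, 2] the diagonal is [2, 2, 2]. Since every row of L sums to 0, the all-ones vector is in the kernel and 0 is an eigenvalue.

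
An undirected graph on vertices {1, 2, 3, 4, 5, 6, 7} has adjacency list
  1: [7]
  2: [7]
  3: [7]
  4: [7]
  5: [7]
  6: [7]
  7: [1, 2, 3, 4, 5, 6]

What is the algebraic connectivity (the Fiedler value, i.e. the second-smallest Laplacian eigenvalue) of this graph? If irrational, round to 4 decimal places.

1

Each diagonal entry of L is the vertex degree and each off-diagonal entry is -1 where an edge is present, 0 otherwise; in the order [1, 2, 3, 4, 5, 6, 7] the diagonal is [1, 1, 1, 1, 1, 1, 6]. The sorted Laplacian eigenvalues are [0, 1, 1, 1, 1, 1, 7]; the algebraic connectivity is the second entry, 1. The eigenvalues sum to 12, which equals trace(L) = 2|E|. By the matrix-tree theorem the graph has (1/7) * product of the nonzero eigenvalues = 1 spanning tree.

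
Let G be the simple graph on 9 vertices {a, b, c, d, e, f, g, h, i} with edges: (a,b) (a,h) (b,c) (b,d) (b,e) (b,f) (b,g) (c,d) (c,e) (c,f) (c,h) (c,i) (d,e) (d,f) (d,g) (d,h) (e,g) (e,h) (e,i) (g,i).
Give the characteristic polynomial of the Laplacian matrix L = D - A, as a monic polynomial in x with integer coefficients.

x^9 - 40x^8 + 681x^7 - 6426x^6 + 36639x^5 - 128808x^4 + 271660x^3 - 312984x^2 + 150174x

With the vertex order [a, b, c, d, e, f, g, h, i], the degrees are [2, 6, 6, 6, 6, 3, 4, 4, 3], giving D = diag(2, 6, 6, 6, 6, 3, 4, 4, 3) and L = D - A. L has integer entries, so p(x) = det(xI - L) has integer coefficients. Expanding the determinant yields x^9 - 40x^8 + 681x^7 - 6426x^6 + 36639x^5 - 128808x^4 + 271660x^3 - 312984x^2 + 150174x. The coefficient of x^8 equals -trace(L) = -40, matching the sum of degrees. By the matrix-tree theorem the graph has (1/9) * product of the nonzero eigenvalues = 16686 spanning trees.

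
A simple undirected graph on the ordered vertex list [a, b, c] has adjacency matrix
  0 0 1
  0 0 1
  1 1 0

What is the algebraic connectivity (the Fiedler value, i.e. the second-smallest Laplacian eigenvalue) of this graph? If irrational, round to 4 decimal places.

Each diagonal entry of L is the vertex degree and each off-diagonal entry is -1 where an edge is present, 0 otherwise; in the order [a, b, c] the diagonal is [1, 1, 2]. The sorted Laplacian eigenvalues are [0, 1, 3]; the algebraic connectivity is the second entry, 1. The eigenvalues sum to 4, which equals trace(L) = 2|E|. By the matrix-tree theorem the graph has (1/3) * product of the nonzero eigenvalues = 1 spanning tree.

1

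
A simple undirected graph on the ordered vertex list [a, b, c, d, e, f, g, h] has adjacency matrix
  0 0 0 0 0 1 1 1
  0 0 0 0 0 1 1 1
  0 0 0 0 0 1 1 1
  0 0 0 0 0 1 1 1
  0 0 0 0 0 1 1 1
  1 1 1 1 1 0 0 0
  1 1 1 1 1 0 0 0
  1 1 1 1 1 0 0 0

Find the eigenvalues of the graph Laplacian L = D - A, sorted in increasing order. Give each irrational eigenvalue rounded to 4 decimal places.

With the vertex order [a, b, c, d, e, f, g, h], the degrees are [3, 3, 3, 3, 3, 5, 5, 5], giving D = diag(3, 3, 3, 3, 3, 5, 5, 5) and L = D - A. The multiplicity of 0 as a Laplacian eigenvalue equals the number of connected components. The single zero eigenvalue shows the graph is connected. The eigenvalues sum to 30, which equals trace(L) = 2|E|.

[0, 3, 3, 3, 3, 5, 5, 8]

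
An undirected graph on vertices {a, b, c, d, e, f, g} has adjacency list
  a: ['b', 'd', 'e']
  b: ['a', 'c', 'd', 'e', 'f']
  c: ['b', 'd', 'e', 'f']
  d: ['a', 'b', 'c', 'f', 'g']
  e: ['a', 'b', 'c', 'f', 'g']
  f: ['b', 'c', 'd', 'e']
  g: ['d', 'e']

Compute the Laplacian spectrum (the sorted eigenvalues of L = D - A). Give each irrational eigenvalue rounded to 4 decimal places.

With the vertex order [a, b, c, d, e, f, g], the degrees are [3, 5, 4, 5, 5, 4, 2], giving D = diag(3, 5, 4, 5, 5, 4, 2) and L = D - A. Since every row of L sums to 0, the all-ones vector is in the kernel and 0 is an eigenvalue. The eigenvalues sum to 28, which equals trace(L) = 2|E|.

[0, 2, 3, 5, 5, 6, 7]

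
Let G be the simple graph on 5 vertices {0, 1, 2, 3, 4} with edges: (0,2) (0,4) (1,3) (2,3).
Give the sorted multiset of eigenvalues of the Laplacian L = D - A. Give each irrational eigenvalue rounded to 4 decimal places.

Each diagonal entry of L is the vertex degree and each off-diagonal entry is -1 where an edge is present, 0 otherwise; in the order [0, 1, 2, 3, 4] the diagonal is [2, 1, 2, 2, 1]. L is symmetric positive semidefinite, so every eigenvalue is real and nonnegative. The single zero eigenvalue shows the graph is connected. By the matrix-tree theorem the graph has (1/5) * product of the nonzero eigenvalues = 1 spanning tree. The eigenvalues sum to 8, which equals trace(L) = 2|E|.

[0, 0.3820, 1.3820, 2.6180, 3.6180]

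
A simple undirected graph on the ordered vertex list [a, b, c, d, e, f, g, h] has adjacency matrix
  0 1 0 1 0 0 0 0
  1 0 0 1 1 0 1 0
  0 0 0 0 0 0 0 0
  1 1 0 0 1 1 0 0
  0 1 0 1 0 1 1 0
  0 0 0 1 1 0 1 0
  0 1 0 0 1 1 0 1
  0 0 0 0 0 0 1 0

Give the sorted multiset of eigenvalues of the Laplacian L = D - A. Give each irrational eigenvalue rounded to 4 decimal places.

With the vertex order [a, b, c, d, e, f, g, h], the degrees are [2, 4, 0, 4, 4, 3, 4, 1], giving D = diag(2, 4, 0, 4, 4, 3, 4, 1) and L = D - A. The multiplicity of 0 as a Laplacian eigenvalue equals the number of connected components. The 2 zero eigenvalues correspond to the 2 connected components. The largest eigenvalue, 5.8895, is at most the vertex count 8. There are 2 zeros in the spectrum, matching the 2 components.

[0, 0, 0.8316, 1.9005, 3.6812, 4.3786, 5.3186, 5.8895]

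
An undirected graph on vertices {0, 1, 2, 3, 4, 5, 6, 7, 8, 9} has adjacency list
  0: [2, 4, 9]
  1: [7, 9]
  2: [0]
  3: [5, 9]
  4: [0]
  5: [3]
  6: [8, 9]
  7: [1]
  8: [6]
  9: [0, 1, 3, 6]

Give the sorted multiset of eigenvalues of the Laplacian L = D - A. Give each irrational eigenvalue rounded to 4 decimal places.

Reading degrees in the order [0, 1, 2, 3, 4, 5, 6, 7, 8, 9] gives [3, 2, 1, 2, 1, 1, 2, 1, 1, 4]; set D = diag(3, 2, 1, 2, 1, 1, 2, 1, 1, 4) and form L = D - A. Since every row of L sums to 0, the all-ones vector is in the kernel and 0 is an eigenvalue. The single zero eigenvalue shows the graph is connected. There is one zero in the spectrum, matching the 1 component. The largest eigenvalue, 5.4374, is at most the vertex count 10.

[0, 0.2971, 0.3820, 0.3820, 1, 1.7713, 2.6180, 2.6180, 3.4942, 5.4374]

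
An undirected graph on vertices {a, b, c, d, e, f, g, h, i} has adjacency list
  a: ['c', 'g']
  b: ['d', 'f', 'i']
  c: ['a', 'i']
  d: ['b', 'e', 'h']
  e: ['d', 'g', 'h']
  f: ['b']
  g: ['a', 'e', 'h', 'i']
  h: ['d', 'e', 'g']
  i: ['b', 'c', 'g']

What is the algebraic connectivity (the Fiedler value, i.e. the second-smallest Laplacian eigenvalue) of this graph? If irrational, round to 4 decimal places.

0.6010

With the vertex order [a, b, c, d, e, f, g, h, i], the degrees are [2, 3, 2, 3, 3, 1, 4, 3, 3], giving D = diag(2, 3, 2, 3, 3, 1, 4, 3, 3) and L = D - A. The smallest Laplacian eigenvalue is always 0. The next one, lambda_2 = 0.6010, measures how hard the graph is to disconnect: larger values mean better connectivity. The eigenvalues sum to 24, which equals trace(L) = 2|E|. By the matrix-tree theorem the graph has (1/9) * product of the nonzero eigenvalues = 120 spanning trees.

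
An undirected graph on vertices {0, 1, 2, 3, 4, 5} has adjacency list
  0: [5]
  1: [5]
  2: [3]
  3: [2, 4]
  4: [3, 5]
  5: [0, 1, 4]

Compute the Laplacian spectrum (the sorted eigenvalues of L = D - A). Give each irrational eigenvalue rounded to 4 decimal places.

[0, 0.3249, 1, 1.4608, 3, 4.2143]

Reading degrees in the order [0, 1, 2, 3, 4, 5] gives [1, 1, 1, 2, 2, 3]; set D = diag(1, 1, 1, 2, 2, 3) and form L = D - A. L is symmetric positive semidefinite, so every eigenvalue is real and nonnegative. The single zero eigenvalue shows the graph is connected.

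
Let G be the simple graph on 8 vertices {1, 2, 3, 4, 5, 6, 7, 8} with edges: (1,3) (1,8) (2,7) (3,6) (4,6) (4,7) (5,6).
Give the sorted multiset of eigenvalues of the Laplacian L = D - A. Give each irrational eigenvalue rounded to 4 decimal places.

With the vertex order [1, 2, 3, 4, 5, 6, 7, 8], the degrees are [2, 1, 2, 2, 1, 3, 2, 1], giving D = diag(2, 1, 2, 2, 1, 3, 2, 1) and L = D - A. L is symmetric positive semidefinite, so every eigenvalue is real and nonnegative. By the matrix-tree theorem the graph has (1/8) * product of the nonzero eigenvalues = 1 spanning tree.

[0, 0.1981, 0.4915, 1.3204, 1.5550, 2.8258, 3.2470, 4.3623]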